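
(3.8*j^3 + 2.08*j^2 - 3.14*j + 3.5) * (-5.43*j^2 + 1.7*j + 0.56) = -20.634*j^5 - 4.8344*j^4 + 22.7142*j^3 - 23.1782*j^2 + 4.1916*j + 1.96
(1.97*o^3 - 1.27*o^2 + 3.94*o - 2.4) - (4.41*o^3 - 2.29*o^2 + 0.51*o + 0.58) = -2.44*o^3 + 1.02*o^2 + 3.43*o - 2.98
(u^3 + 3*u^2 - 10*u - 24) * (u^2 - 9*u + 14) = u^5 - 6*u^4 - 23*u^3 + 108*u^2 + 76*u - 336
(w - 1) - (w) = -1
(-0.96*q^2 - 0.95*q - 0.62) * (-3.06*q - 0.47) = 2.9376*q^3 + 3.3582*q^2 + 2.3437*q + 0.2914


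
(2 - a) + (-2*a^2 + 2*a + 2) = -2*a^2 + a + 4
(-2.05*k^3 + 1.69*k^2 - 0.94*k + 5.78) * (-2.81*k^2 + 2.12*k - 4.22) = 5.7605*k^5 - 9.0949*k^4 + 14.8752*k^3 - 25.3664*k^2 + 16.2204*k - 24.3916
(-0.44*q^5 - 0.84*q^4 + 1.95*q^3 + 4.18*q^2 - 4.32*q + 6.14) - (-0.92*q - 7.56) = -0.44*q^5 - 0.84*q^4 + 1.95*q^3 + 4.18*q^2 - 3.4*q + 13.7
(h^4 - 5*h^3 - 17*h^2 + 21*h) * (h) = h^5 - 5*h^4 - 17*h^3 + 21*h^2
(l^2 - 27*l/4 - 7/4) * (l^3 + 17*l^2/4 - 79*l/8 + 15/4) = l^5 - 5*l^4/2 - 645*l^3/16 + 2015*l^2/32 - 257*l/32 - 105/16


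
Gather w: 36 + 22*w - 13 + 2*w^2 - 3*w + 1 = 2*w^2 + 19*w + 24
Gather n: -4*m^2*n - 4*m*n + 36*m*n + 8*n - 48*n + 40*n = n*(-4*m^2 + 32*m)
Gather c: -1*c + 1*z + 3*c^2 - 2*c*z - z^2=3*c^2 + c*(-2*z - 1) - z^2 + z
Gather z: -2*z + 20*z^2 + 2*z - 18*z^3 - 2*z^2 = -18*z^3 + 18*z^2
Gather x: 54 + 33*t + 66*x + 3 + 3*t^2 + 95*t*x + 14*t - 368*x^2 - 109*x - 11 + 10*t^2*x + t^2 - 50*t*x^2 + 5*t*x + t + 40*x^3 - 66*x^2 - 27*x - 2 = 4*t^2 + 48*t + 40*x^3 + x^2*(-50*t - 434) + x*(10*t^2 + 100*t - 70) + 44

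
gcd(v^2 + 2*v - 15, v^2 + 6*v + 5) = v + 5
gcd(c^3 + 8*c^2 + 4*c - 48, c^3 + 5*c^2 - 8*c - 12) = c^2 + 4*c - 12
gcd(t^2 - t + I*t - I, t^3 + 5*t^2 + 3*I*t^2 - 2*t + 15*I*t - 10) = t + I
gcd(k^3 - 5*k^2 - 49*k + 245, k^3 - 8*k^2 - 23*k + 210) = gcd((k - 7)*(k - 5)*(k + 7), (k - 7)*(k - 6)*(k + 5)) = k - 7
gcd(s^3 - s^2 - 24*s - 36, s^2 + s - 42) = s - 6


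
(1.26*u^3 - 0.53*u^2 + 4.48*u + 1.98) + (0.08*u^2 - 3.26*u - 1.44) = 1.26*u^3 - 0.45*u^2 + 1.22*u + 0.54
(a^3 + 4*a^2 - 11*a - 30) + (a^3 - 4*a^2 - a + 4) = 2*a^3 - 12*a - 26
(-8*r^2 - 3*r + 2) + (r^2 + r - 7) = -7*r^2 - 2*r - 5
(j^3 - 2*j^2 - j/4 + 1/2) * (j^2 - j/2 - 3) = j^5 - 5*j^4/2 - 9*j^3/4 + 53*j^2/8 + j/2 - 3/2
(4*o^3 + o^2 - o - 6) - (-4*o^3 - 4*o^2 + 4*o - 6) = 8*o^3 + 5*o^2 - 5*o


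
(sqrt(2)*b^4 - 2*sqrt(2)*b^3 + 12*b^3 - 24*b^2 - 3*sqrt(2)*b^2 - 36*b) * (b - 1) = sqrt(2)*b^5 - 3*sqrt(2)*b^4 + 12*b^4 - 36*b^3 - sqrt(2)*b^3 - 12*b^2 + 3*sqrt(2)*b^2 + 36*b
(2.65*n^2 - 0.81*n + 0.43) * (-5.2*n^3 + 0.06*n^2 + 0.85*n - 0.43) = -13.78*n^5 + 4.371*n^4 - 0.0321000000000003*n^3 - 1.8022*n^2 + 0.7138*n - 0.1849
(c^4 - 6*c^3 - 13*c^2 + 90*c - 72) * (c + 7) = c^5 + c^4 - 55*c^3 - c^2 + 558*c - 504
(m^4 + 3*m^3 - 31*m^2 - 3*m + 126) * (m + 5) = m^5 + 8*m^4 - 16*m^3 - 158*m^2 + 111*m + 630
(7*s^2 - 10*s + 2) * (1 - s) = -7*s^3 + 17*s^2 - 12*s + 2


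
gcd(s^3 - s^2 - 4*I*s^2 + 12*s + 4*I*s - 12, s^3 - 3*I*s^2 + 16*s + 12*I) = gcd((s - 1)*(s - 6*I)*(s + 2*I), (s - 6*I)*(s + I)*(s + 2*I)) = s^2 - 4*I*s + 12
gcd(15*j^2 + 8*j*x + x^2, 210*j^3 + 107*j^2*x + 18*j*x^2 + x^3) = 5*j + x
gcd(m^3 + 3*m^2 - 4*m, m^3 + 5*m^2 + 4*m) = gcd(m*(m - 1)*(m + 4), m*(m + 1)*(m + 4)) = m^2 + 4*m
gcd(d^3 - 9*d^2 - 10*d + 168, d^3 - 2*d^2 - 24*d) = d^2 - 2*d - 24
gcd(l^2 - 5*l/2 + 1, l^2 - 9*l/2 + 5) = l - 2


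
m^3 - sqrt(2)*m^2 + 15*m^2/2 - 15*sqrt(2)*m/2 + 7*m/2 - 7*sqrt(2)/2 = (m + 1/2)*(m + 7)*(m - sqrt(2))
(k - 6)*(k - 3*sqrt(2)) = k^2 - 6*k - 3*sqrt(2)*k + 18*sqrt(2)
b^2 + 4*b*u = b*(b + 4*u)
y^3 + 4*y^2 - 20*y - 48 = (y - 4)*(y + 2)*(y + 6)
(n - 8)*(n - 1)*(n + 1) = n^3 - 8*n^2 - n + 8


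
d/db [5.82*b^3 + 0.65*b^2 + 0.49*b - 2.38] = 17.46*b^2 + 1.3*b + 0.49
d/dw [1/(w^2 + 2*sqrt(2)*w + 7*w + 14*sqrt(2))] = (-2*w - 7 - 2*sqrt(2))/(w^2 + 2*sqrt(2)*w + 7*w + 14*sqrt(2))^2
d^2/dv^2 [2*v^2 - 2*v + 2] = 4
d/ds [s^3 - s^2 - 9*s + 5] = 3*s^2 - 2*s - 9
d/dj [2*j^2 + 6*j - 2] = 4*j + 6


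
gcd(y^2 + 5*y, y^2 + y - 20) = y + 5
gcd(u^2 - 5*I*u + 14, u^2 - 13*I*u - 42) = u - 7*I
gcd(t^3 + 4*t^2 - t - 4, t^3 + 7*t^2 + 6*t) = t + 1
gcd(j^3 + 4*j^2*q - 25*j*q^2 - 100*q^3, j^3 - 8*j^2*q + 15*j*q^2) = -j + 5*q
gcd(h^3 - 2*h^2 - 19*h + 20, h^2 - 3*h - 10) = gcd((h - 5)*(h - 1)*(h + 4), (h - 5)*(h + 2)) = h - 5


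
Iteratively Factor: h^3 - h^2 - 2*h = (h - 2)*(h^2 + h) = h*(h - 2)*(h + 1)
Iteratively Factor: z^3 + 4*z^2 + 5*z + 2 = (z + 1)*(z^2 + 3*z + 2) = (z + 1)*(z + 2)*(z + 1)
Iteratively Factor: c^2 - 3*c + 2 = (c - 2)*(c - 1)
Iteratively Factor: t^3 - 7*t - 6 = (t - 3)*(t^2 + 3*t + 2) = (t - 3)*(t + 2)*(t + 1)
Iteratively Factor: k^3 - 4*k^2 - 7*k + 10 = (k + 2)*(k^2 - 6*k + 5) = (k - 5)*(k + 2)*(k - 1)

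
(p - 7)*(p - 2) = p^2 - 9*p + 14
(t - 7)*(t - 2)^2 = t^3 - 11*t^2 + 32*t - 28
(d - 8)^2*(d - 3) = d^3 - 19*d^2 + 112*d - 192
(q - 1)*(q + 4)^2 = q^3 + 7*q^2 + 8*q - 16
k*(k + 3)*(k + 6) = k^3 + 9*k^2 + 18*k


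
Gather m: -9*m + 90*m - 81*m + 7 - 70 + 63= 0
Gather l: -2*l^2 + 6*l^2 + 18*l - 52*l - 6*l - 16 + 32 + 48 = 4*l^2 - 40*l + 64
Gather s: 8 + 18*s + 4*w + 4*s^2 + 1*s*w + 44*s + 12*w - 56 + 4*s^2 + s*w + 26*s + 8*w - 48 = 8*s^2 + s*(2*w + 88) + 24*w - 96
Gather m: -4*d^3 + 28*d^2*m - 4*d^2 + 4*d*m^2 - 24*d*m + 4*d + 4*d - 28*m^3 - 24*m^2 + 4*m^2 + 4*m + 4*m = -4*d^3 - 4*d^2 + 8*d - 28*m^3 + m^2*(4*d - 20) + m*(28*d^2 - 24*d + 8)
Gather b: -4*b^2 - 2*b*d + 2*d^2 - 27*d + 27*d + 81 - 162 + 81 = -4*b^2 - 2*b*d + 2*d^2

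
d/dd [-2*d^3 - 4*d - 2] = -6*d^2 - 4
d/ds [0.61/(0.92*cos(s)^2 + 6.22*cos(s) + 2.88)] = (1.1224*cos(s) + 3.7942)*sin(s)/(0.92*cos(s)^2 + 6.22*cos(s) + 2.88)^2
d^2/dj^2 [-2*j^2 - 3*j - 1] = -4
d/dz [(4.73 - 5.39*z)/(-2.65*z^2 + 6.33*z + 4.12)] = (-14.2835*z^2 + 25.069*z - 52.1477)/(7.0225*z^4 - 33.549*z^3 + 18.2329*z^2 + 52.1592*z + 16.9744)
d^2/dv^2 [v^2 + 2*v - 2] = 2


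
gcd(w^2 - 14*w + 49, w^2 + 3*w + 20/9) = 1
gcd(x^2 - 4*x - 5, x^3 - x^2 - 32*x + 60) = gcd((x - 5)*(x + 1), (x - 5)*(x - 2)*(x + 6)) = x - 5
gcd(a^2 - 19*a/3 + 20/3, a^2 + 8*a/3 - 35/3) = 1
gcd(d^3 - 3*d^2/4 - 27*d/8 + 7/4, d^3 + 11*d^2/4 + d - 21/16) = d^2 + 5*d/4 - 7/8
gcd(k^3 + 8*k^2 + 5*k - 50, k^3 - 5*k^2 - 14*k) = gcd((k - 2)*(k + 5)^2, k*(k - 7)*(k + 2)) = 1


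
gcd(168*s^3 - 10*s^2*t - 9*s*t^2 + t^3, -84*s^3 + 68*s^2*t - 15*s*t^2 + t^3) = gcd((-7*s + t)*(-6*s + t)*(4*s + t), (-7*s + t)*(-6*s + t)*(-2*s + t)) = 42*s^2 - 13*s*t + t^2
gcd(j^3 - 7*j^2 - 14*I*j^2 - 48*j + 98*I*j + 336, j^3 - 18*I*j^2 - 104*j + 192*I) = j^2 - 14*I*j - 48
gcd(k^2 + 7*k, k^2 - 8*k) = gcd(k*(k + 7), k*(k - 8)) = k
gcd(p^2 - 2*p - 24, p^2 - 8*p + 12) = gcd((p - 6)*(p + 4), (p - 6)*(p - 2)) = p - 6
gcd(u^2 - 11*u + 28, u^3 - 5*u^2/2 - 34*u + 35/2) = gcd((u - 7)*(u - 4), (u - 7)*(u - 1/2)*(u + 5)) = u - 7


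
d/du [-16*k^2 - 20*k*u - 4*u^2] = -20*k - 8*u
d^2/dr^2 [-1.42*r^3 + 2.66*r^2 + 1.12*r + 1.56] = 5.32 - 8.52*r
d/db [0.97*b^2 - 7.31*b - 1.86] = 1.94*b - 7.31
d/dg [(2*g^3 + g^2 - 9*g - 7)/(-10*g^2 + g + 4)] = (-20*g^4 + 4*g^3 - 65*g^2 - 132*g - 29)/(100*g^4 - 20*g^3 - 79*g^2 + 8*g + 16)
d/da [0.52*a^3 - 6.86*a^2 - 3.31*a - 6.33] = 1.56*a^2 - 13.72*a - 3.31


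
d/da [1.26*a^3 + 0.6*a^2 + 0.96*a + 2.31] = 3.78*a^2 + 1.2*a + 0.96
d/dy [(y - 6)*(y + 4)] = 2*y - 2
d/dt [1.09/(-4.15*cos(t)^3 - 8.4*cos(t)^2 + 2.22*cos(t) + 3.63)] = (-13.5705*cos(t)^2 - 18.312*cos(t) + 2.4198)*sin(t)/(4.15*cos(t)^3 + 8.4*cos(t)^2 - 2.22*cos(t) - 3.63)^2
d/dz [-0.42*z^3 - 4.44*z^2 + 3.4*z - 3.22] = -1.26*z^2 - 8.88*z + 3.4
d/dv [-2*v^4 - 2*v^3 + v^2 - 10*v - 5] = -8*v^3 - 6*v^2 + 2*v - 10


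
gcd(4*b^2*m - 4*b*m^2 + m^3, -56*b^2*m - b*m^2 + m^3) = m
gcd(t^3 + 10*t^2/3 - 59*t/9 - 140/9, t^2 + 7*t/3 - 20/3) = t + 4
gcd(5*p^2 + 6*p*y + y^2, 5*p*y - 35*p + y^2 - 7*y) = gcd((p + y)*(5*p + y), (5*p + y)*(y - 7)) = 5*p + y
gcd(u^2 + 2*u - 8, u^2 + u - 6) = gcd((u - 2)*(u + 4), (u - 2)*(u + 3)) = u - 2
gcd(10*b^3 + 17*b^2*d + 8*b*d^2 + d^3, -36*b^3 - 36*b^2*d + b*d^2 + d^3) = b + d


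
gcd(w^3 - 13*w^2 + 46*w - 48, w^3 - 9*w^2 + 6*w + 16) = w^2 - 10*w + 16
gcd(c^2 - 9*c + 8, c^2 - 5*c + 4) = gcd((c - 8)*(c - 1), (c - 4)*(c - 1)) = c - 1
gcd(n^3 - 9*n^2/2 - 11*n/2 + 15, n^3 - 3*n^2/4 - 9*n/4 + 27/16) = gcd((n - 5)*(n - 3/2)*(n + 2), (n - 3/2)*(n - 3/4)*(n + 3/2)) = n - 3/2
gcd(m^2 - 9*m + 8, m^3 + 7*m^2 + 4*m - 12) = m - 1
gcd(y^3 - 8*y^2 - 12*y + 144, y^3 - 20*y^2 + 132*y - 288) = y^2 - 12*y + 36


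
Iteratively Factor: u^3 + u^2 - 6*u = (u - 2)*(u^2 + 3*u) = u*(u - 2)*(u + 3)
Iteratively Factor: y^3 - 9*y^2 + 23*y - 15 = (y - 5)*(y^2 - 4*y + 3) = (y - 5)*(y - 3)*(y - 1)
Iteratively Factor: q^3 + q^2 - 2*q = (q)*(q^2 + q - 2) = q*(q + 2)*(q - 1)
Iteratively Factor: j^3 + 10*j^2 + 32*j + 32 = (j + 4)*(j^2 + 6*j + 8) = (j + 2)*(j + 4)*(j + 4)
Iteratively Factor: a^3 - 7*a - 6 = (a + 2)*(a^2 - 2*a - 3) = (a + 1)*(a + 2)*(a - 3)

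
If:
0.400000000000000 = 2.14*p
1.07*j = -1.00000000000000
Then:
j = -0.93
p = 0.19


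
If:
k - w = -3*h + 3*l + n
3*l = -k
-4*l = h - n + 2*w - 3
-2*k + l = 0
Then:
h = 3*w/2 - 3/2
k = 0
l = 0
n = 7*w/2 - 9/2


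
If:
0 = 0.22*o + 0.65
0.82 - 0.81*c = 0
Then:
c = 1.01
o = -2.95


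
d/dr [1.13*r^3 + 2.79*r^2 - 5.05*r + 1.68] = 3.39*r^2 + 5.58*r - 5.05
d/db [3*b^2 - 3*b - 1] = 6*b - 3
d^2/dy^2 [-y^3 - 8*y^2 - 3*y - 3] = -6*y - 16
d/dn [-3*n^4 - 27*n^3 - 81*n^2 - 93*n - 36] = -12*n^3 - 81*n^2 - 162*n - 93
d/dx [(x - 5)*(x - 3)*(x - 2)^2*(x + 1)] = 5*x^4 - 44*x^3 + 117*x^2 - 82*x - 32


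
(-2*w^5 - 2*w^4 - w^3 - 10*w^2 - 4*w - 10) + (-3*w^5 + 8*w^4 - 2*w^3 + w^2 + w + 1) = -5*w^5 + 6*w^4 - 3*w^3 - 9*w^2 - 3*w - 9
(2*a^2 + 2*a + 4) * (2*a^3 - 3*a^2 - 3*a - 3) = 4*a^5 - 2*a^4 - 4*a^3 - 24*a^2 - 18*a - 12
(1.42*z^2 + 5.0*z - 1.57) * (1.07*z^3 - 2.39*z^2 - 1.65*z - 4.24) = 1.5194*z^5 + 1.9562*z^4 - 15.9729*z^3 - 10.5185*z^2 - 18.6095*z + 6.6568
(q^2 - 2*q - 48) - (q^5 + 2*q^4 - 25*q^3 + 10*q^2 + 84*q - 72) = -q^5 - 2*q^4 + 25*q^3 - 9*q^2 - 86*q + 24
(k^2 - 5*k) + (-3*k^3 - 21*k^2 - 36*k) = -3*k^3 - 20*k^2 - 41*k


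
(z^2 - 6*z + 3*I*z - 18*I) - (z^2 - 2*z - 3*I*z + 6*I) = -4*z + 6*I*z - 24*I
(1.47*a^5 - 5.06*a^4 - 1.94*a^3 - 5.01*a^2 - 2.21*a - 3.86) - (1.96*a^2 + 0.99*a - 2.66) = 1.47*a^5 - 5.06*a^4 - 1.94*a^3 - 6.97*a^2 - 3.2*a - 1.2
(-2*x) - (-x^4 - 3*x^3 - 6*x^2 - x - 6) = x^4 + 3*x^3 + 6*x^2 - x + 6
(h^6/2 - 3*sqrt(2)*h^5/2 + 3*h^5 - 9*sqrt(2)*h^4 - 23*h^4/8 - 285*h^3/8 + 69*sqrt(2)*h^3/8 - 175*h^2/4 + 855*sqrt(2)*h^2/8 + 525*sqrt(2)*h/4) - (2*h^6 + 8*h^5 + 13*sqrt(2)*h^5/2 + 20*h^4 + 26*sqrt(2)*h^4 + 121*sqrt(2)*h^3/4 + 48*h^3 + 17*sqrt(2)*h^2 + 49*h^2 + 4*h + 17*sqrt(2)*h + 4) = -3*h^6/2 - 8*sqrt(2)*h^5 - 5*h^5 - 35*sqrt(2)*h^4 - 183*h^4/8 - 669*h^3/8 - 173*sqrt(2)*h^3/8 - 371*h^2/4 + 719*sqrt(2)*h^2/8 - 4*h + 457*sqrt(2)*h/4 - 4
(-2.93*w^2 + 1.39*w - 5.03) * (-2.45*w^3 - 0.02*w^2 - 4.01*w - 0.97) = 7.1785*w^5 - 3.3469*w^4 + 24.045*w^3 - 2.6312*w^2 + 18.822*w + 4.8791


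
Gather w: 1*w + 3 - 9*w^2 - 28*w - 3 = -9*w^2 - 27*w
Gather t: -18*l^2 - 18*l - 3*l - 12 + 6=-18*l^2 - 21*l - 6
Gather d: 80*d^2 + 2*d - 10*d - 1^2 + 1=80*d^2 - 8*d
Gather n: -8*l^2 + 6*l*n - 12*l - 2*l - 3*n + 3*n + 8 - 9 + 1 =-8*l^2 + 6*l*n - 14*l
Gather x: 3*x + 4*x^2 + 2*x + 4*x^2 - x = 8*x^2 + 4*x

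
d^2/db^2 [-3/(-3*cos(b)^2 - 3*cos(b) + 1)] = 9*(-12*sin(b)^4 + 13*sin(b)^2 + 41*cos(b)/4 - 9*cos(3*b)/4 + 7)/(-3*sin(b)^2 + 3*cos(b) + 2)^3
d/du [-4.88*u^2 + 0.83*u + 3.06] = 0.83 - 9.76*u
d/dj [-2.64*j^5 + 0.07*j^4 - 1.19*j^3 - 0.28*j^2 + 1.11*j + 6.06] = -13.2*j^4 + 0.28*j^3 - 3.57*j^2 - 0.56*j + 1.11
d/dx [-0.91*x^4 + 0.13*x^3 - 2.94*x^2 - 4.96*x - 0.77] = -3.64*x^3 + 0.39*x^2 - 5.88*x - 4.96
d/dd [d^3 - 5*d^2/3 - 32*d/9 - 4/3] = 3*d^2 - 10*d/3 - 32/9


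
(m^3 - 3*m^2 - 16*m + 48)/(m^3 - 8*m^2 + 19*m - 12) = (m + 4)/(m - 1)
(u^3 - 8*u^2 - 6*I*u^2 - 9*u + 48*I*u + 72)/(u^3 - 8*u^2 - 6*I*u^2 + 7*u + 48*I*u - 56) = (u^2 - 6*I*u - 9)/(u^2 - 6*I*u + 7)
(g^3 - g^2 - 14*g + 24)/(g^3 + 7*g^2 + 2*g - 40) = (g - 3)/(g + 5)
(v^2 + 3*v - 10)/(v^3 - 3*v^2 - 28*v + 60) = 1/(v - 6)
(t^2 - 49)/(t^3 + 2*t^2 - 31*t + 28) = (t - 7)/(t^2 - 5*t + 4)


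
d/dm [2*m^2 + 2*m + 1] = 4*m + 2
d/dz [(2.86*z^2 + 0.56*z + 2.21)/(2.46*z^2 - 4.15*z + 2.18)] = (-13.2466*z^2 + 1.5964*z + 10.3923)/(6.0516*z^4 - 20.418*z^3 + 27.9481*z^2 - 18.094*z + 4.7524)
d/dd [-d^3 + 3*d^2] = 3*d*(2 - d)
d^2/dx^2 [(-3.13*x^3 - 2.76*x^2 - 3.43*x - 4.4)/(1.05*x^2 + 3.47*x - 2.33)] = (-2.8421709430404e-14*x^4 - 78.142154*x^3 + 82.218138*x^2 - 248.492112*x - 212.920434)/(1.157625*x^6 + 11.477025*x^5 + 30.22236*x^4 - 9.154207*x^3 - 67.064856*x^2 + 56.514849*x - 12.649337)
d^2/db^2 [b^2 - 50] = 2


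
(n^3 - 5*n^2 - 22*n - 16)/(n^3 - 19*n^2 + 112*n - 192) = (n^2 + 3*n + 2)/(n^2 - 11*n + 24)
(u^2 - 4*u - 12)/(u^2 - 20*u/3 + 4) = 3*(u + 2)/(3*u - 2)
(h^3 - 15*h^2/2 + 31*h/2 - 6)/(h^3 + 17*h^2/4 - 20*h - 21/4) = 2*(2*h^2 - 9*h + 4)/(4*h^2 + 29*h + 7)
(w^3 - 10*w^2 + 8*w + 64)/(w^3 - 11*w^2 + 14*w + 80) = (w - 4)/(w - 5)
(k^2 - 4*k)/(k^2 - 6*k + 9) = k*(k - 4)/(k^2 - 6*k + 9)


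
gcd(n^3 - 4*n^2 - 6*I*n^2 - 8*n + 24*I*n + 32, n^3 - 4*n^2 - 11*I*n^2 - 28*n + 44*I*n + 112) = n^2 + n*(-4 - 4*I) + 16*I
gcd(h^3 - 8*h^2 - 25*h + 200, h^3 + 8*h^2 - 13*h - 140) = h + 5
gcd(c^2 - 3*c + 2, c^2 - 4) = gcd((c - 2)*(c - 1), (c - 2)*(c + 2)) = c - 2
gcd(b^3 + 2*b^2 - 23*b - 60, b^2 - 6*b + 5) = b - 5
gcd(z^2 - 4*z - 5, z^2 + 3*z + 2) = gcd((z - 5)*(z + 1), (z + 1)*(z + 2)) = z + 1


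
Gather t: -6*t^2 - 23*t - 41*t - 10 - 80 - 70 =-6*t^2 - 64*t - 160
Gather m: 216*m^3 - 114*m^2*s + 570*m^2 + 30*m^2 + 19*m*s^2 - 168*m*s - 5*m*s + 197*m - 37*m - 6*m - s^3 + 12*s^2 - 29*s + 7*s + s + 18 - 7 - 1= 216*m^3 + m^2*(600 - 114*s) + m*(19*s^2 - 173*s + 154) - s^3 + 12*s^2 - 21*s + 10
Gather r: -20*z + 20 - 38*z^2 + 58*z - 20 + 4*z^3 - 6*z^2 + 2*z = 4*z^3 - 44*z^2 + 40*z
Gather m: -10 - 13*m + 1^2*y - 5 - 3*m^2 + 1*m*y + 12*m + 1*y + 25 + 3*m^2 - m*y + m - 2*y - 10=0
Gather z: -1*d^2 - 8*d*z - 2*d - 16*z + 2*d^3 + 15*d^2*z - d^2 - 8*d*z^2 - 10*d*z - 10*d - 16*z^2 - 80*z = 2*d^3 - 2*d^2 - 12*d + z^2*(-8*d - 16) + z*(15*d^2 - 18*d - 96)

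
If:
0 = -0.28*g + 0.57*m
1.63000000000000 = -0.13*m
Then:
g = -25.52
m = -12.54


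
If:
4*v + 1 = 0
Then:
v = -1/4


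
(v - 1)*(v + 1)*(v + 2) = v^3 + 2*v^2 - v - 2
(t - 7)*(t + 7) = t^2 - 49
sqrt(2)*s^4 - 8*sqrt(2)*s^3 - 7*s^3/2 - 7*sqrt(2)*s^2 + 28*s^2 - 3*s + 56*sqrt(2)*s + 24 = (s - 8)*(s - 3*sqrt(2))*(s + sqrt(2))*(sqrt(2)*s + 1/2)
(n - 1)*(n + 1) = n^2 - 1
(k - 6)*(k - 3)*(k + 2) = k^3 - 7*k^2 + 36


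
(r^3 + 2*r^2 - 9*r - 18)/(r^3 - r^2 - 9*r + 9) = (r + 2)/(r - 1)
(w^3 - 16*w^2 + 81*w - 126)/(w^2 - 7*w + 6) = (w^2 - 10*w + 21)/(w - 1)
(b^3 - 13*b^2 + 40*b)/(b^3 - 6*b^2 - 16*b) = (b - 5)/(b + 2)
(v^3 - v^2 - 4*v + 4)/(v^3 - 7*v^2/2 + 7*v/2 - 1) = 2*(v + 2)/(2*v - 1)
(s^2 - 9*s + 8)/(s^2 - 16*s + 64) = (s - 1)/(s - 8)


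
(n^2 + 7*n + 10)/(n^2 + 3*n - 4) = (n^2 + 7*n + 10)/(n^2 + 3*n - 4)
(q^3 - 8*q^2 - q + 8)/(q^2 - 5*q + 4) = (q^2 - 7*q - 8)/(q - 4)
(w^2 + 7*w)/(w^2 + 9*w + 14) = w/(w + 2)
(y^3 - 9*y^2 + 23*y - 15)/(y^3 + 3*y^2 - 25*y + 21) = (y - 5)/(y + 7)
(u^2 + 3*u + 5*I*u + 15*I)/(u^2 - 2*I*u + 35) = (u + 3)/(u - 7*I)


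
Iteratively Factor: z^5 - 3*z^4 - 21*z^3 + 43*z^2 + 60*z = (z + 4)*(z^4 - 7*z^3 + 7*z^2 + 15*z) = z*(z + 4)*(z^3 - 7*z^2 + 7*z + 15) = z*(z + 1)*(z + 4)*(z^2 - 8*z + 15) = z*(z - 5)*(z + 1)*(z + 4)*(z - 3)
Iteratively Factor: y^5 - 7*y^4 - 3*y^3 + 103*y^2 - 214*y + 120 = (y - 2)*(y^4 - 5*y^3 - 13*y^2 + 77*y - 60) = (y - 5)*(y - 2)*(y^3 - 13*y + 12) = (y - 5)*(y - 3)*(y - 2)*(y^2 + 3*y - 4) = (y - 5)*(y - 3)*(y - 2)*(y + 4)*(y - 1)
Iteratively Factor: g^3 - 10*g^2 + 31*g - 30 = (g - 2)*(g^2 - 8*g + 15) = (g - 3)*(g - 2)*(g - 5)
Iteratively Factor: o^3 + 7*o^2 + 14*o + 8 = (o + 1)*(o^2 + 6*o + 8) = (o + 1)*(o + 4)*(o + 2)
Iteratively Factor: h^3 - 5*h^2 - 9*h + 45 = (h - 5)*(h^2 - 9) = (h - 5)*(h - 3)*(h + 3)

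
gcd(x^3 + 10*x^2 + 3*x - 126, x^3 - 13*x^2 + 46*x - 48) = x - 3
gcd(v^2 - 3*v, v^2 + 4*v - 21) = v - 3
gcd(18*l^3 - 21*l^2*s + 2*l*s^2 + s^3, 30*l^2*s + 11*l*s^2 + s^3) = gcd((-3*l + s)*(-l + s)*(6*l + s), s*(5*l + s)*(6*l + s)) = 6*l + s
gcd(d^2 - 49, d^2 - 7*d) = d - 7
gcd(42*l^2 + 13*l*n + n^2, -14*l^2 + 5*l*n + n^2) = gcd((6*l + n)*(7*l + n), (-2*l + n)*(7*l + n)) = 7*l + n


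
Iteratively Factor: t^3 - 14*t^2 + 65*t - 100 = (t - 5)*(t^2 - 9*t + 20) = (t - 5)^2*(t - 4)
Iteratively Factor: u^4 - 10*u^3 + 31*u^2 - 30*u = (u - 5)*(u^3 - 5*u^2 + 6*u) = (u - 5)*(u - 3)*(u^2 - 2*u) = (u - 5)*(u - 3)*(u - 2)*(u)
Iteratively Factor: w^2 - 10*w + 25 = (w - 5)*(w - 5)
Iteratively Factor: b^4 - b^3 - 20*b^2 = (b)*(b^3 - b^2 - 20*b) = b*(b + 4)*(b^2 - 5*b) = b^2*(b + 4)*(b - 5)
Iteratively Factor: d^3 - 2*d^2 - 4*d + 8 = (d - 2)*(d^2 - 4) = (d - 2)*(d + 2)*(d - 2)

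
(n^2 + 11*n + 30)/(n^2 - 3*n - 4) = (n^2 + 11*n + 30)/(n^2 - 3*n - 4)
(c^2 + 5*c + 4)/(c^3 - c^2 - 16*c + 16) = (c + 1)/(c^2 - 5*c + 4)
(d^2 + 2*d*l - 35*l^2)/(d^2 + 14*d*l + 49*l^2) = (d - 5*l)/(d + 7*l)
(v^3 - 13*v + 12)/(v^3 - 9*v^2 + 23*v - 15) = (v + 4)/(v - 5)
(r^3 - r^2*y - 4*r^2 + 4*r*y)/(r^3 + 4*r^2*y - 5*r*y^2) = (r - 4)/(r + 5*y)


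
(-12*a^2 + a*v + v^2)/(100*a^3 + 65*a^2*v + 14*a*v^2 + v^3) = (-3*a + v)/(25*a^2 + 10*a*v + v^2)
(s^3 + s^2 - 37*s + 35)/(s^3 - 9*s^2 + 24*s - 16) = (s^2 + 2*s - 35)/(s^2 - 8*s + 16)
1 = 1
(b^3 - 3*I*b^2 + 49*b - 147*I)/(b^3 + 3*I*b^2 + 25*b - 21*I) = (b - 7*I)/(b - I)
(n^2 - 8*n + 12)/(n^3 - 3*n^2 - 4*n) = (-n^2 + 8*n - 12)/(n*(-n^2 + 3*n + 4))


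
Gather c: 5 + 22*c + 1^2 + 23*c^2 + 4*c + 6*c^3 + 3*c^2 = 6*c^3 + 26*c^2 + 26*c + 6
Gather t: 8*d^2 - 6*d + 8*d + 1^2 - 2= 8*d^2 + 2*d - 1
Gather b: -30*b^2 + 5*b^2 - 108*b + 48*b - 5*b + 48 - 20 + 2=-25*b^2 - 65*b + 30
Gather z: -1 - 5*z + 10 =9 - 5*z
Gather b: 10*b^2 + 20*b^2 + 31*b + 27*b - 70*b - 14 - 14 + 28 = 30*b^2 - 12*b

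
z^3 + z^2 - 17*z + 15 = (z - 3)*(z - 1)*(z + 5)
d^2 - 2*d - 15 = (d - 5)*(d + 3)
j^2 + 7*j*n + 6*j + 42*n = (j + 6)*(j + 7*n)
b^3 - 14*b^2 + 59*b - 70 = (b - 7)*(b - 5)*(b - 2)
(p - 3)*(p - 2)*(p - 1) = p^3 - 6*p^2 + 11*p - 6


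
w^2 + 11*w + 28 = (w + 4)*(w + 7)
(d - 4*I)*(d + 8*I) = d^2 + 4*I*d + 32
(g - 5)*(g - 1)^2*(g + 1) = g^4 - 6*g^3 + 4*g^2 + 6*g - 5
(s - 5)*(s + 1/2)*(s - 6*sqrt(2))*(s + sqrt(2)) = s^4 - 5*sqrt(2)*s^3 - 9*s^3/2 - 29*s^2/2 + 45*sqrt(2)*s^2/2 + 25*sqrt(2)*s/2 + 54*s + 30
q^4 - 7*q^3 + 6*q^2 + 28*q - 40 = (q - 5)*(q - 2)^2*(q + 2)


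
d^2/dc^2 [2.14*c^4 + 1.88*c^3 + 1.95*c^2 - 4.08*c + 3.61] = 25.68*c^2 + 11.28*c + 3.9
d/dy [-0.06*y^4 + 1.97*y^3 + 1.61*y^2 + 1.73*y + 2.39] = -0.24*y^3 + 5.91*y^2 + 3.22*y + 1.73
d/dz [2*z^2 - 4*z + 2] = 4*z - 4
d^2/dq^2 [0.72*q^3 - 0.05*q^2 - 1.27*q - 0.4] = 4.32*q - 0.1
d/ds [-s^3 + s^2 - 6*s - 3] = -3*s^2 + 2*s - 6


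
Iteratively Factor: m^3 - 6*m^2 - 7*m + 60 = (m + 3)*(m^2 - 9*m + 20) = (m - 5)*(m + 3)*(m - 4)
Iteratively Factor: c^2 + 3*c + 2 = (c + 1)*(c + 2)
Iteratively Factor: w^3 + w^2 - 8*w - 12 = (w - 3)*(w^2 + 4*w + 4) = (w - 3)*(w + 2)*(w + 2)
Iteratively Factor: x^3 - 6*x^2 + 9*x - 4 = (x - 1)*(x^2 - 5*x + 4) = (x - 4)*(x - 1)*(x - 1)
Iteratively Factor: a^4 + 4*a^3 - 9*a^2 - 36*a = (a + 4)*(a^3 - 9*a) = (a - 3)*(a + 4)*(a^2 + 3*a) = (a - 3)*(a + 3)*(a + 4)*(a)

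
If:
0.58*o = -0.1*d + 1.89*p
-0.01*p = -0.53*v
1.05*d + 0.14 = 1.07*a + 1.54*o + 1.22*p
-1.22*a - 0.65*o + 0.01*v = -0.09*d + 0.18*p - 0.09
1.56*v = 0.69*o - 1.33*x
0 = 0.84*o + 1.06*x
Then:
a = 0.07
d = -0.07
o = -0.00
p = -0.00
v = -0.00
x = 0.00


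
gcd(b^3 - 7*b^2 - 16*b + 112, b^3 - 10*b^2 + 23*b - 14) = b - 7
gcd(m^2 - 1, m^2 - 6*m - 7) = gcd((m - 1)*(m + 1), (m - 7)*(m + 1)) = m + 1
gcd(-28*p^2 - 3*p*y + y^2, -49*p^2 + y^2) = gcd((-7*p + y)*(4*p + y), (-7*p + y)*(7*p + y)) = -7*p + y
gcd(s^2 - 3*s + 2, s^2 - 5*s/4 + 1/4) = s - 1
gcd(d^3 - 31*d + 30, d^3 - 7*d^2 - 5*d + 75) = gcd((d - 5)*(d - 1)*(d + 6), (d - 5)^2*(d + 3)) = d - 5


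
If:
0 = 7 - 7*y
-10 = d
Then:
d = -10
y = 1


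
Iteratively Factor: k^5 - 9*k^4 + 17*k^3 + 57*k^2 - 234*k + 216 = (k - 3)*(k^4 - 6*k^3 - k^2 + 54*k - 72) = (k - 3)*(k + 3)*(k^3 - 9*k^2 + 26*k - 24) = (k - 3)^2*(k + 3)*(k^2 - 6*k + 8) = (k - 3)^2*(k - 2)*(k + 3)*(k - 4)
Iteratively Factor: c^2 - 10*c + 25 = (c - 5)*(c - 5)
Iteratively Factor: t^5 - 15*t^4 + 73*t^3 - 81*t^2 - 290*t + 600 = (t - 5)*(t^4 - 10*t^3 + 23*t^2 + 34*t - 120) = (t - 5)*(t - 4)*(t^3 - 6*t^2 - t + 30) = (t - 5)^2*(t - 4)*(t^2 - t - 6) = (t - 5)^2*(t - 4)*(t + 2)*(t - 3)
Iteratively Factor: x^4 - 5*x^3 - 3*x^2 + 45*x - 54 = (x - 3)*(x^3 - 2*x^2 - 9*x + 18) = (x - 3)*(x + 3)*(x^2 - 5*x + 6) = (x - 3)*(x - 2)*(x + 3)*(x - 3)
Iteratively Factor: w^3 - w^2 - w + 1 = (w + 1)*(w^2 - 2*w + 1) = (w - 1)*(w + 1)*(w - 1)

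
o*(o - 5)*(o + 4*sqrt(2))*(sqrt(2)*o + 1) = sqrt(2)*o^4 - 5*sqrt(2)*o^3 + 9*o^3 - 45*o^2 + 4*sqrt(2)*o^2 - 20*sqrt(2)*o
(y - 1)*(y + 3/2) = y^2 + y/2 - 3/2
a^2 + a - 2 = (a - 1)*(a + 2)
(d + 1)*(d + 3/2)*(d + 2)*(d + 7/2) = d^4 + 8*d^3 + 89*d^2/4 + 103*d/4 + 21/2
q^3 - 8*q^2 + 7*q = q*(q - 7)*(q - 1)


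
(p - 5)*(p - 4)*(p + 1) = p^3 - 8*p^2 + 11*p + 20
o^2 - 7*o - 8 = (o - 8)*(o + 1)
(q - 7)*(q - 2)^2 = q^3 - 11*q^2 + 32*q - 28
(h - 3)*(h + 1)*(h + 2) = h^3 - 7*h - 6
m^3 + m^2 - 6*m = m*(m - 2)*(m + 3)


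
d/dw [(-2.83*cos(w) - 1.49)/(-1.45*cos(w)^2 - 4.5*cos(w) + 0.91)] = (4.1035*cos(w)^2 + 4.321*cos(w) + 9.2803)*sin(w)/(2.1025*cos(w)^4 + 13.05*cos(w)^3 + 17.611*cos(w)^2 - 8.19*cos(w) + 0.8281)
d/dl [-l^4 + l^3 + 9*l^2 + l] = -4*l^3 + 3*l^2 + 18*l + 1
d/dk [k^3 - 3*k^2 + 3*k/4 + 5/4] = 3*k^2 - 6*k + 3/4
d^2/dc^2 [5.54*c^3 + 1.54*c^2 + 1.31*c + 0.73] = 33.24*c + 3.08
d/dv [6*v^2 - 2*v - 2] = 12*v - 2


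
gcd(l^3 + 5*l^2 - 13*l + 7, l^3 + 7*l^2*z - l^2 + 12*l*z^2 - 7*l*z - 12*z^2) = l - 1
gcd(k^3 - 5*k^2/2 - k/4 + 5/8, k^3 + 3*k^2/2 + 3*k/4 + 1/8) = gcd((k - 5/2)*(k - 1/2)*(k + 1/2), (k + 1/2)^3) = k + 1/2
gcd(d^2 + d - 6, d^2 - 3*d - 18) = d + 3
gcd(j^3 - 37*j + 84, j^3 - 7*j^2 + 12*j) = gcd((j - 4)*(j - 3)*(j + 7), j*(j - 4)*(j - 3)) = j^2 - 7*j + 12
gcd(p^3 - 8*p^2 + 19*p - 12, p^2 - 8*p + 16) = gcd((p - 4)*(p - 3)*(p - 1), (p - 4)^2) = p - 4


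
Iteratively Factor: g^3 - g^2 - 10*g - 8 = (g + 1)*(g^2 - 2*g - 8) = (g + 1)*(g + 2)*(g - 4)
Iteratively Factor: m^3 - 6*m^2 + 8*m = (m - 2)*(m^2 - 4*m) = m*(m - 2)*(m - 4)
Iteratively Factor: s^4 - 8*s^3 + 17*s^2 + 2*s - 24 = (s - 2)*(s^3 - 6*s^2 + 5*s + 12) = (s - 2)*(s + 1)*(s^2 - 7*s + 12) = (s - 4)*(s - 2)*(s + 1)*(s - 3)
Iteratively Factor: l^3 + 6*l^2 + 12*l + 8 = (l + 2)*(l^2 + 4*l + 4) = (l + 2)^2*(l + 2)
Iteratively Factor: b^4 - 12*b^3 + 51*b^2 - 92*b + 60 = (b - 2)*(b^3 - 10*b^2 + 31*b - 30) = (b - 5)*(b - 2)*(b^2 - 5*b + 6) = (b - 5)*(b - 2)^2*(b - 3)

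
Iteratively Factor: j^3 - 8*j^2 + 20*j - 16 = (j - 2)*(j^2 - 6*j + 8) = (j - 4)*(j - 2)*(j - 2)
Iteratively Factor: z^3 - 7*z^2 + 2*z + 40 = (z - 5)*(z^2 - 2*z - 8) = (z - 5)*(z + 2)*(z - 4)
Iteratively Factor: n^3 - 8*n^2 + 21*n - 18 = (n - 3)*(n^2 - 5*n + 6) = (n - 3)*(n - 2)*(n - 3)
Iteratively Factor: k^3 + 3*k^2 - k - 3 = (k + 3)*(k^2 - 1) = (k + 1)*(k + 3)*(k - 1)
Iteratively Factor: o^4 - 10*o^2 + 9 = (o - 3)*(o^3 + 3*o^2 - o - 3) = (o - 3)*(o + 1)*(o^2 + 2*o - 3) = (o - 3)*(o - 1)*(o + 1)*(o + 3)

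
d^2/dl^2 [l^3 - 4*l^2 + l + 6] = 6*l - 8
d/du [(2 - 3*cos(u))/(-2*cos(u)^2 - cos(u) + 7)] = (-6*sin(u)^2 - 8*cos(u) + 25)*sin(u)/(cos(u) + cos(2*u) - 6)^2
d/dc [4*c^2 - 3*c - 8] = 8*c - 3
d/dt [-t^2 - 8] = -2*t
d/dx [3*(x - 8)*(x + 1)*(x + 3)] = 9*x^2 - 24*x - 87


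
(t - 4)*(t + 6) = t^2 + 2*t - 24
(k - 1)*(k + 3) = k^2 + 2*k - 3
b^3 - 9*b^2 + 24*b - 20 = (b - 5)*(b - 2)^2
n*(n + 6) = n^2 + 6*n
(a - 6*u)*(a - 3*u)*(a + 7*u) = a^3 - 2*a^2*u - 45*a*u^2 + 126*u^3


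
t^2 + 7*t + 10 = (t + 2)*(t + 5)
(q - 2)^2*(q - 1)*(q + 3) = q^4 - 2*q^3 - 7*q^2 + 20*q - 12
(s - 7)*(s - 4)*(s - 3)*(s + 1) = s^4 - 13*s^3 + 47*s^2 - 23*s - 84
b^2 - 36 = (b - 6)*(b + 6)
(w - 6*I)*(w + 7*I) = w^2 + I*w + 42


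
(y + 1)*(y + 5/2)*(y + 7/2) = y^3 + 7*y^2 + 59*y/4 + 35/4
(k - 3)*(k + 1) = k^2 - 2*k - 3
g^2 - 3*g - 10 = (g - 5)*(g + 2)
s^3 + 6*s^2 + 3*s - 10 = (s - 1)*(s + 2)*(s + 5)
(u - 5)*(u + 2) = u^2 - 3*u - 10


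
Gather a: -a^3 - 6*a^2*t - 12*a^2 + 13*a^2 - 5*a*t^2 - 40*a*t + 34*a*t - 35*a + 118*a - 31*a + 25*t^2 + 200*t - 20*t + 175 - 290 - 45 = -a^3 + a^2*(1 - 6*t) + a*(-5*t^2 - 6*t + 52) + 25*t^2 + 180*t - 160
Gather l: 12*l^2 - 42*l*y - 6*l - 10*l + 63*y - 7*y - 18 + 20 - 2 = 12*l^2 + l*(-42*y - 16) + 56*y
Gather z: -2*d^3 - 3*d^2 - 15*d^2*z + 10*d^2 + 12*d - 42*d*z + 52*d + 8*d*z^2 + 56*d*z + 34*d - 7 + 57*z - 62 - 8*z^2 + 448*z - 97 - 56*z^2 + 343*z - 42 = -2*d^3 + 7*d^2 + 98*d + z^2*(8*d - 64) + z*(-15*d^2 + 14*d + 848) - 208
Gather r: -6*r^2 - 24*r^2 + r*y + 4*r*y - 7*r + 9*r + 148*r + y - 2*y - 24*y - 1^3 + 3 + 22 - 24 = -30*r^2 + r*(5*y + 150) - 25*y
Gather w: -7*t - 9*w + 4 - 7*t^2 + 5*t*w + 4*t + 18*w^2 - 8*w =-7*t^2 - 3*t + 18*w^2 + w*(5*t - 17) + 4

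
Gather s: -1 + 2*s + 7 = 2*s + 6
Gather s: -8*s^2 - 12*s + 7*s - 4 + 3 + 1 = -8*s^2 - 5*s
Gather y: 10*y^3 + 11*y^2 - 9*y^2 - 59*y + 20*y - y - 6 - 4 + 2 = 10*y^3 + 2*y^2 - 40*y - 8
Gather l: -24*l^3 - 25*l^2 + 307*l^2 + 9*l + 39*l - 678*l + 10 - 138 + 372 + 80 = -24*l^3 + 282*l^2 - 630*l + 324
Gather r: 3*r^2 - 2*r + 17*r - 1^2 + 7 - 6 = 3*r^2 + 15*r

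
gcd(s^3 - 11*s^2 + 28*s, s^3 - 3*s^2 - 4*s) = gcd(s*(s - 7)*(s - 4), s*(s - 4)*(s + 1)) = s^2 - 4*s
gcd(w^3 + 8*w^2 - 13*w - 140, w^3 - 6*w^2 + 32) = w - 4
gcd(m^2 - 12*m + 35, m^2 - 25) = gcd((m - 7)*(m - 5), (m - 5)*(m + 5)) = m - 5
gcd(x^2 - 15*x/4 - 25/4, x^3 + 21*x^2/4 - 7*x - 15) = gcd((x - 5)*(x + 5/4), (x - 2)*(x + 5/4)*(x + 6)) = x + 5/4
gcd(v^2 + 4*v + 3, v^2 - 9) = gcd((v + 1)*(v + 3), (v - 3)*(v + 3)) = v + 3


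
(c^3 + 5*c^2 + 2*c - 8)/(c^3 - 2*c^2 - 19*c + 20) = (c + 2)/(c - 5)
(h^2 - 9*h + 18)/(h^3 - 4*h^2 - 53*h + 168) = (h - 6)/(h^2 - h - 56)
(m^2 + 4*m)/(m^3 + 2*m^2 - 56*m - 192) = m/(m^2 - 2*m - 48)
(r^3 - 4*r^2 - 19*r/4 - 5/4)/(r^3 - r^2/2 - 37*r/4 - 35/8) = 2*(2*r^2 - 9*r - 5)/(4*r^2 - 4*r - 35)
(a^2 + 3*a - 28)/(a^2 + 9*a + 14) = (a - 4)/(a + 2)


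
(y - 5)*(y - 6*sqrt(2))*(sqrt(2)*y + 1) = sqrt(2)*y^3 - 11*y^2 - 5*sqrt(2)*y^2 - 6*sqrt(2)*y + 55*y + 30*sqrt(2)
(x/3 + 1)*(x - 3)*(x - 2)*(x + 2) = x^4/3 - 13*x^2/3 + 12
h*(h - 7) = h^2 - 7*h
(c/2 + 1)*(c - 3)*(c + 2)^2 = c^4/2 + 3*c^3/2 - 3*c^2 - 14*c - 12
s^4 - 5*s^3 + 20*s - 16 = (s - 4)*(s - 2)*(s - 1)*(s + 2)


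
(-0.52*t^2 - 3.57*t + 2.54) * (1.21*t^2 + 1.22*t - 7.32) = -0.6292*t^4 - 4.9541*t^3 + 2.5244*t^2 + 29.2312*t - 18.5928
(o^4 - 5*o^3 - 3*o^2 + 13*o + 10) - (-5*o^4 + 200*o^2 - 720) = 6*o^4 - 5*o^3 - 203*o^2 + 13*o + 730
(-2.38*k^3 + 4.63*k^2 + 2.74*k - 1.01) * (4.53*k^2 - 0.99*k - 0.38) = -10.7814*k^5 + 23.3301*k^4 + 8.7329*k^3 - 9.0473*k^2 - 0.0413000000000001*k + 0.3838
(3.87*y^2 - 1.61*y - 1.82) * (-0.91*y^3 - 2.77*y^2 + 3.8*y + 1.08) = -3.5217*y^5 - 9.2548*y^4 + 20.8219*y^3 + 3.103*y^2 - 8.6548*y - 1.9656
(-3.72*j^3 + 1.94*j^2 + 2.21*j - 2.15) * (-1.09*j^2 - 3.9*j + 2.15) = 4.0548*j^5 + 12.3934*j^4 - 17.9729*j^3 - 2.1045*j^2 + 13.1365*j - 4.6225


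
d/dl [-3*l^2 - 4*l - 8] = -6*l - 4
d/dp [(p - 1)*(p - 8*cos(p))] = p + (p - 1)*(8*sin(p) + 1) - 8*cos(p)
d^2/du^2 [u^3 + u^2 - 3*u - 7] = 6*u + 2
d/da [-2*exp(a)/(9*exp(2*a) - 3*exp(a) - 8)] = (18*exp(2*a) + 16)*exp(a)/(81*exp(4*a) - 54*exp(3*a) - 135*exp(2*a) + 48*exp(a) + 64)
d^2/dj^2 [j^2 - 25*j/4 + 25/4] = 2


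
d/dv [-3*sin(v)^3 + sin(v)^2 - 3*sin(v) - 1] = (-9*sin(v)^2 + 2*sin(v) - 3)*cos(v)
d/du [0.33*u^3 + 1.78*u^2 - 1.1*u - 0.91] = 0.99*u^2 + 3.56*u - 1.1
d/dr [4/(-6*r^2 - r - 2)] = 4*(12*r + 1)/(6*r^2 + r + 2)^2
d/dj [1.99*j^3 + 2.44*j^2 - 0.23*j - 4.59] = 5.97*j^2 + 4.88*j - 0.23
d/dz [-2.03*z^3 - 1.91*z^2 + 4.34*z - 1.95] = -6.09*z^2 - 3.82*z + 4.34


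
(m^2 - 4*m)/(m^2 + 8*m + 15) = m*(m - 4)/(m^2 + 8*m + 15)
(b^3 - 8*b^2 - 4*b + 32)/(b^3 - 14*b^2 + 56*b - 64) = (b + 2)/(b - 4)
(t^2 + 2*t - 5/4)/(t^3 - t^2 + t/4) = (2*t + 5)/(t*(2*t - 1))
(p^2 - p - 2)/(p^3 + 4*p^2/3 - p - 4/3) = 3*(p - 2)/(3*p^2 + p - 4)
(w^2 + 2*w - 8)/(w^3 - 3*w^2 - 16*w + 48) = (w - 2)/(w^2 - 7*w + 12)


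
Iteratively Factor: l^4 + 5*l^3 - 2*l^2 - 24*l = (l + 3)*(l^3 + 2*l^2 - 8*l) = l*(l + 3)*(l^2 + 2*l - 8) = l*(l + 3)*(l + 4)*(l - 2)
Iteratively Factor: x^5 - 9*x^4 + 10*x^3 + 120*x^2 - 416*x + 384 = (x - 3)*(x^4 - 6*x^3 - 8*x^2 + 96*x - 128) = (x - 3)*(x - 2)*(x^3 - 4*x^2 - 16*x + 64) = (x - 3)*(x - 2)*(x + 4)*(x^2 - 8*x + 16) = (x - 4)*(x - 3)*(x - 2)*(x + 4)*(x - 4)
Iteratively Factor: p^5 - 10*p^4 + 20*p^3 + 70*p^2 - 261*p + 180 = (p - 5)*(p^4 - 5*p^3 - 5*p^2 + 45*p - 36) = (p - 5)*(p - 4)*(p^3 - p^2 - 9*p + 9) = (p - 5)*(p - 4)*(p - 3)*(p^2 + 2*p - 3) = (p - 5)*(p - 4)*(p - 3)*(p + 3)*(p - 1)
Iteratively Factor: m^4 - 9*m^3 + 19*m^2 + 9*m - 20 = (m - 4)*(m^3 - 5*m^2 - m + 5) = (m - 5)*(m - 4)*(m^2 - 1) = (m - 5)*(m - 4)*(m + 1)*(m - 1)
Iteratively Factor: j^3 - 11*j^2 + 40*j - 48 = (j - 4)*(j^2 - 7*j + 12) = (j - 4)*(j - 3)*(j - 4)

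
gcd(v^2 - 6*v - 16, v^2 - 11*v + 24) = v - 8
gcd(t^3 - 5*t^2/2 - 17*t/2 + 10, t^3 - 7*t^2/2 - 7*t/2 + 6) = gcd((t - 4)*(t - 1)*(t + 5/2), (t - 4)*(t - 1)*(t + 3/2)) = t^2 - 5*t + 4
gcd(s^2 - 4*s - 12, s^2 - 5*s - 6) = s - 6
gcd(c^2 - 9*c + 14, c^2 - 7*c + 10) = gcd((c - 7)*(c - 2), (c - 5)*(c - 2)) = c - 2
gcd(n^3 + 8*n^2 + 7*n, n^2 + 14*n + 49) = n + 7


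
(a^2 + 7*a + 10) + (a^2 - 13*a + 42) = 2*a^2 - 6*a + 52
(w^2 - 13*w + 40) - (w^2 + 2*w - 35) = 75 - 15*w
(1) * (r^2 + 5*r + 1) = r^2 + 5*r + 1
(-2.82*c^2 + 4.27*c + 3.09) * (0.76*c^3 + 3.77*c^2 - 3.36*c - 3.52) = -2.1432*c^5 - 7.3862*c^4 + 27.9215*c^3 + 7.2285*c^2 - 25.4128*c - 10.8768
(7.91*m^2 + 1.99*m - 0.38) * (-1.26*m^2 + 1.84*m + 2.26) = -9.9666*m^4 + 12.047*m^3 + 22.017*m^2 + 3.7982*m - 0.8588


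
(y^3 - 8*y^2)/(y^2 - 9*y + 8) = y^2/(y - 1)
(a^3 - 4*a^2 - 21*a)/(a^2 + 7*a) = (a^2 - 4*a - 21)/(a + 7)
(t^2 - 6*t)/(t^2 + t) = (t - 6)/(t + 1)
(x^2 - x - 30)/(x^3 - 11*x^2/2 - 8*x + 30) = 2*(x + 5)/(2*x^2 + x - 10)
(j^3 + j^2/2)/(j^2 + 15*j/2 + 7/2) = j^2/(j + 7)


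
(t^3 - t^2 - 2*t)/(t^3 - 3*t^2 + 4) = t/(t - 2)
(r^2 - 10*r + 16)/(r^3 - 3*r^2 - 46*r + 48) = (r - 2)/(r^2 + 5*r - 6)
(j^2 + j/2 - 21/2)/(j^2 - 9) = (j + 7/2)/(j + 3)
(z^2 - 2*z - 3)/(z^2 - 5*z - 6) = (z - 3)/(z - 6)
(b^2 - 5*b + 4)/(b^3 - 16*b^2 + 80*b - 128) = (b - 1)/(b^2 - 12*b + 32)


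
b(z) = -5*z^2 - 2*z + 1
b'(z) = -10*z - 2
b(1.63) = -15.54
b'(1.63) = -18.30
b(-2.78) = -32.08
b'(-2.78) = 25.80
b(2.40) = -32.60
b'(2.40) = -26.00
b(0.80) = -3.80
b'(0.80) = -10.00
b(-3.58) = -55.92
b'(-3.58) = 33.80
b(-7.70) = -280.05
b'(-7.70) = 75.00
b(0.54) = -1.54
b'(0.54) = -7.40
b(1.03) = -6.36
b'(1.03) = -12.30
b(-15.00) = -1094.00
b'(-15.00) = 148.00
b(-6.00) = -167.00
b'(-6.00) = 58.00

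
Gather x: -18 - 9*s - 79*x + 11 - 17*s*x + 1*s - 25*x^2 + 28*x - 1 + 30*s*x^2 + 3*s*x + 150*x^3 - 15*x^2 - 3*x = -8*s + 150*x^3 + x^2*(30*s - 40) + x*(-14*s - 54) - 8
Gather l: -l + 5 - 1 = 4 - l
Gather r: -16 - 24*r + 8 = -24*r - 8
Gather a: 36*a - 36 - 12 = 36*a - 48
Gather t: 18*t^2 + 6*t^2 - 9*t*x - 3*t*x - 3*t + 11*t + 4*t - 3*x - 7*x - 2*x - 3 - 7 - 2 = 24*t^2 + t*(12 - 12*x) - 12*x - 12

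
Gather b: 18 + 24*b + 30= 24*b + 48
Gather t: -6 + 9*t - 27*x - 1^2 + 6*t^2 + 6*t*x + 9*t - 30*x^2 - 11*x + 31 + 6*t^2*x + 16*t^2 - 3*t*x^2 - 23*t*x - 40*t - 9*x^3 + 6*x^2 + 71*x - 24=t^2*(6*x + 22) + t*(-3*x^2 - 17*x - 22) - 9*x^3 - 24*x^2 + 33*x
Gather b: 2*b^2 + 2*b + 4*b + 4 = 2*b^2 + 6*b + 4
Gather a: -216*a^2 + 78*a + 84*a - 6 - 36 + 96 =-216*a^2 + 162*a + 54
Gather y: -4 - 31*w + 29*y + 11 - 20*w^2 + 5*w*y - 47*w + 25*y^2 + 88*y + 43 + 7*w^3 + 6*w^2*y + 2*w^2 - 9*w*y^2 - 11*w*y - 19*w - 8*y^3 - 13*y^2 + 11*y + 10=7*w^3 - 18*w^2 - 97*w - 8*y^3 + y^2*(12 - 9*w) + y*(6*w^2 - 6*w + 128) + 60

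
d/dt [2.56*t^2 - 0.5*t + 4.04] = 5.12*t - 0.5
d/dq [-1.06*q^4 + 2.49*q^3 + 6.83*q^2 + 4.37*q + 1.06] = -4.24*q^3 + 7.47*q^2 + 13.66*q + 4.37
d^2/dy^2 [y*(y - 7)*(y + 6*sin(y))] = -6*y^2*sin(y) + 42*y*sin(y) + 24*y*cos(y) + 6*y + 12*sin(y) - 84*cos(y) - 14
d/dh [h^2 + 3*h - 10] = 2*h + 3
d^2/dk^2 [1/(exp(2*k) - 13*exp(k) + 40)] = ((13 - 4*exp(k))*(exp(2*k) - 13*exp(k) + 40) + 2*(2*exp(k) - 13)^2*exp(k))*exp(k)/(exp(2*k) - 13*exp(k) + 40)^3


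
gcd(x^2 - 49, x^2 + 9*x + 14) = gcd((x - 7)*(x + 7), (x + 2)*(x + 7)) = x + 7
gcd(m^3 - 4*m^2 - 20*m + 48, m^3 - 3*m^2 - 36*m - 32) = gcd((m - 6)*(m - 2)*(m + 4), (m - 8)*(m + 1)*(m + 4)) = m + 4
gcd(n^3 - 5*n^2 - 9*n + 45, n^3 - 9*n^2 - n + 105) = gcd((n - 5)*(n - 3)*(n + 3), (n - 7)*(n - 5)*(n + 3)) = n^2 - 2*n - 15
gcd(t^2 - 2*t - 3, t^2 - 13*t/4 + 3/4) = t - 3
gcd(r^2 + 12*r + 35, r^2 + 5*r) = r + 5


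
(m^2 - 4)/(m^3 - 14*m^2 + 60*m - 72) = (m + 2)/(m^2 - 12*m + 36)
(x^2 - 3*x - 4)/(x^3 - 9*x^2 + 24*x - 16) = (x + 1)/(x^2 - 5*x + 4)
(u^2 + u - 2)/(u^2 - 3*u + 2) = (u + 2)/(u - 2)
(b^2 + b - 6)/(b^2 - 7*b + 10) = (b + 3)/(b - 5)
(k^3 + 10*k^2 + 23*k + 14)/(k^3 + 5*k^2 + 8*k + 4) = (k + 7)/(k + 2)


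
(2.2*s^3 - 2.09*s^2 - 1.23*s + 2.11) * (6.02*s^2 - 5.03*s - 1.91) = 13.244*s^5 - 23.6478*s^4 - 1.0939*s^3 + 22.881*s^2 - 8.264*s - 4.0301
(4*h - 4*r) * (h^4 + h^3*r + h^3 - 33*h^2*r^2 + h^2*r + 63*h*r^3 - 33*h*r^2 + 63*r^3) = 4*h^5 + 4*h^4 - 136*h^3*r^2 + 384*h^2*r^3 - 136*h^2*r^2 - 252*h*r^4 + 384*h*r^3 - 252*r^4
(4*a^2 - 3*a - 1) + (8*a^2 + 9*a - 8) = 12*a^2 + 6*a - 9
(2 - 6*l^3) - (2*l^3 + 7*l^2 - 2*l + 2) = -8*l^3 - 7*l^2 + 2*l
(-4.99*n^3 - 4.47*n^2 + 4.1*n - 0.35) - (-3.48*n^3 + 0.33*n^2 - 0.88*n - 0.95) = -1.51*n^3 - 4.8*n^2 + 4.98*n + 0.6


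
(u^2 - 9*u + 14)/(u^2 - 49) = (u - 2)/(u + 7)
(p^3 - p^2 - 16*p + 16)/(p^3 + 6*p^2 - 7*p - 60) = (p^2 - 5*p + 4)/(p^2 + 2*p - 15)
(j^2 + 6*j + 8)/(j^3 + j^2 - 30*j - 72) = (j + 2)/(j^2 - 3*j - 18)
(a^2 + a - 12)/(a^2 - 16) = (a - 3)/(a - 4)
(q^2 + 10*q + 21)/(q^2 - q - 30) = (q^2 + 10*q + 21)/(q^2 - q - 30)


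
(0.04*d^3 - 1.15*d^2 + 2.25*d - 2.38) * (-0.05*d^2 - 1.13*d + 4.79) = -0.002*d^5 + 0.0123*d^4 + 1.3786*d^3 - 7.932*d^2 + 13.4669*d - 11.4002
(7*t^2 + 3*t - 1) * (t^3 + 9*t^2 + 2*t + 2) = 7*t^5 + 66*t^4 + 40*t^3 + 11*t^2 + 4*t - 2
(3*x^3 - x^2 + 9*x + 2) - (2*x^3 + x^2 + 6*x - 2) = x^3 - 2*x^2 + 3*x + 4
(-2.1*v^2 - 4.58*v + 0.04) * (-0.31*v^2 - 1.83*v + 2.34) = 0.651*v^4 + 5.2628*v^3 + 3.455*v^2 - 10.7904*v + 0.0936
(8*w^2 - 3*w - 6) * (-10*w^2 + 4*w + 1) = -80*w^4 + 62*w^3 + 56*w^2 - 27*w - 6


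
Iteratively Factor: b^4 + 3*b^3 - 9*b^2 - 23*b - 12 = (b + 4)*(b^3 - b^2 - 5*b - 3) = (b + 1)*(b + 4)*(b^2 - 2*b - 3) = (b - 3)*(b + 1)*(b + 4)*(b + 1)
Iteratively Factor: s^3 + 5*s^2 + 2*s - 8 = (s + 2)*(s^2 + 3*s - 4) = (s + 2)*(s + 4)*(s - 1)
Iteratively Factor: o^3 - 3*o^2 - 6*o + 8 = (o + 2)*(o^2 - 5*o + 4) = (o - 4)*(o + 2)*(o - 1)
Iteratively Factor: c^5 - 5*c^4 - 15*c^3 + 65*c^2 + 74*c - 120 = (c - 1)*(c^4 - 4*c^3 - 19*c^2 + 46*c + 120) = (c - 4)*(c - 1)*(c^3 - 19*c - 30) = (c - 5)*(c - 4)*(c - 1)*(c^2 + 5*c + 6) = (c - 5)*(c - 4)*(c - 1)*(c + 2)*(c + 3)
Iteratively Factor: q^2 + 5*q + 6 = (q + 3)*(q + 2)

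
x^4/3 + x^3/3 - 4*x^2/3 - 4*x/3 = x*(x/3 + 1/3)*(x - 2)*(x + 2)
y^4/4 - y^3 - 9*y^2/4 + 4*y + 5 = (y/2 + 1/2)*(y/2 + 1)*(y - 5)*(y - 2)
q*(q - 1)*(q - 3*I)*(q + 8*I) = q^4 - q^3 + 5*I*q^3 + 24*q^2 - 5*I*q^2 - 24*q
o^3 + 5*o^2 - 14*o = o*(o - 2)*(o + 7)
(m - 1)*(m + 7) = m^2 + 6*m - 7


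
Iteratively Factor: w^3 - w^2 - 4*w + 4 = (w + 2)*(w^2 - 3*w + 2) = (w - 1)*(w + 2)*(w - 2)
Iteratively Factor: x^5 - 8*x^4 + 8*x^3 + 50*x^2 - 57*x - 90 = (x - 5)*(x^4 - 3*x^3 - 7*x^2 + 15*x + 18) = (x - 5)*(x - 3)*(x^3 - 7*x - 6) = (x - 5)*(x - 3)^2*(x^2 + 3*x + 2) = (x - 5)*(x - 3)^2*(x + 2)*(x + 1)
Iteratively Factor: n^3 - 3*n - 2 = (n - 2)*(n^2 + 2*n + 1) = (n - 2)*(n + 1)*(n + 1)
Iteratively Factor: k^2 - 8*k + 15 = (k - 3)*(k - 5)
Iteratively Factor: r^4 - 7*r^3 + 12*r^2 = (r)*(r^3 - 7*r^2 + 12*r) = r*(r - 4)*(r^2 - 3*r) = r^2*(r - 4)*(r - 3)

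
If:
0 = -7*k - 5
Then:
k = -5/7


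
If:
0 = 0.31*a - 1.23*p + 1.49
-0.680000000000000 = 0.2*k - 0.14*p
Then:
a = 3.96774193548387*p - 4.80645161290323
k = 0.7*p - 3.4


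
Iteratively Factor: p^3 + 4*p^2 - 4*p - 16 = (p + 2)*(p^2 + 2*p - 8) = (p + 2)*(p + 4)*(p - 2)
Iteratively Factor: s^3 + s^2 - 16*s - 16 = (s - 4)*(s^2 + 5*s + 4) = (s - 4)*(s + 1)*(s + 4)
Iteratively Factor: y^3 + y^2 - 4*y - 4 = (y + 1)*(y^2 - 4) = (y - 2)*(y + 1)*(y + 2)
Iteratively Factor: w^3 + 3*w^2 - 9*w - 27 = (w - 3)*(w^2 + 6*w + 9) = (w - 3)*(w + 3)*(w + 3)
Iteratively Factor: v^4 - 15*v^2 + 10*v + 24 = (v - 2)*(v^3 + 2*v^2 - 11*v - 12) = (v - 2)*(v + 1)*(v^2 + v - 12) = (v - 3)*(v - 2)*(v + 1)*(v + 4)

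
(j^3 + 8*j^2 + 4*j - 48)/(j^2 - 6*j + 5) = (j^3 + 8*j^2 + 4*j - 48)/(j^2 - 6*j + 5)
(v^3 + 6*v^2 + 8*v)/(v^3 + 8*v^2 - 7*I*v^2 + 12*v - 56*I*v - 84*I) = v*(v + 4)/(v^2 + v*(6 - 7*I) - 42*I)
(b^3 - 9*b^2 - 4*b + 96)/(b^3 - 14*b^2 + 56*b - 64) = (b + 3)/(b - 2)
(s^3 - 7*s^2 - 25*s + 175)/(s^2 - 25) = s - 7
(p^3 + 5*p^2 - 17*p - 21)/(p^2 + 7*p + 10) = (p^3 + 5*p^2 - 17*p - 21)/(p^2 + 7*p + 10)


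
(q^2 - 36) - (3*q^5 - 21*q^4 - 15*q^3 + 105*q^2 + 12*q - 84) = -3*q^5 + 21*q^4 + 15*q^3 - 104*q^2 - 12*q + 48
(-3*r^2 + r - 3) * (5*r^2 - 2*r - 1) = -15*r^4 + 11*r^3 - 14*r^2 + 5*r + 3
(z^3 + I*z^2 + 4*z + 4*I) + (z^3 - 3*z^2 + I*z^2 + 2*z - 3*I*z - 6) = 2*z^3 - 3*z^2 + 2*I*z^2 + 6*z - 3*I*z - 6 + 4*I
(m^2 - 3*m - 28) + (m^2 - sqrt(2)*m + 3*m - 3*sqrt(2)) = 2*m^2 - sqrt(2)*m - 28 - 3*sqrt(2)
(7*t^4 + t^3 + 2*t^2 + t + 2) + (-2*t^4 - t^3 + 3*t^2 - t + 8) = 5*t^4 + 5*t^2 + 10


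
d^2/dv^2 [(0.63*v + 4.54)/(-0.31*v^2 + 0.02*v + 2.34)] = ((0.62*v - 0.02)*(0.63*v + 4.54)*(1.24*v - 0.04) + (1.1718*v + 2.7896)*(-0.31*v^2 + 0.02*v + 2.34))/(-0.31*v^2 + 0.02*v + 2.34)^3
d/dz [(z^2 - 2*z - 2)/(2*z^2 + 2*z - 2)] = (3*z^2/2 + z + 2)/(z^4 + 2*z^3 - z^2 - 2*z + 1)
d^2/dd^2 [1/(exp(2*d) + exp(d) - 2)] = (2*(2*exp(d) + 1)^2*exp(d) - (4*exp(d) + 1)*(exp(2*d) + exp(d) - 2))*exp(d)/(exp(2*d) + exp(d) - 2)^3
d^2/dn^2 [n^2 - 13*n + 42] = 2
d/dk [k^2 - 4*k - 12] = 2*k - 4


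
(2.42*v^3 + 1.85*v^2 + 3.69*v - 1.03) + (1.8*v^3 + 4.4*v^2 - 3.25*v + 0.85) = 4.22*v^3 + 6.25*v^2 + 0.44*v - 0.18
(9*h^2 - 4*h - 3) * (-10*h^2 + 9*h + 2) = -90*h^4 + 121*h^3 + 12*h^2 - 35*h - 6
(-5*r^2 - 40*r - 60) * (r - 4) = -5*r^3 - 20*r^2 + 100*r + 240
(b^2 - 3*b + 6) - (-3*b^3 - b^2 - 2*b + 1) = 3*b^3 + 2*b^2 - b + 5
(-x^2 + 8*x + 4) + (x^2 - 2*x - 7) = 6*x - 3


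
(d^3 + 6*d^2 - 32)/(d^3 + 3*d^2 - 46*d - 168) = (d^2 + 2*d - 8)/(d^2 - d - 42)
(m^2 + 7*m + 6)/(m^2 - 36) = (m + 1)/(m - 6)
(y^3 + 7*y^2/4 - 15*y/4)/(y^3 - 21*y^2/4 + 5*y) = (y + 3)/(y - 4)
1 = 1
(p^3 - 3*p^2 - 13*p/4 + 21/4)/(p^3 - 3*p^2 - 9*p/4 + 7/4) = (2*p^2 + p - 3)/(2*p^2 + p - 1)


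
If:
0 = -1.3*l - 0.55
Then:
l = -0.42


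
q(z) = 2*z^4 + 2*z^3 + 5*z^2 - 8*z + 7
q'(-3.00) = -200.00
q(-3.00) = 184.00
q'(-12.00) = -13088.00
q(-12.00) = 38839.00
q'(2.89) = 264.11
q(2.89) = 213.43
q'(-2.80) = -164.58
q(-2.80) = 147.63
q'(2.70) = 220.20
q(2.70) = 167.50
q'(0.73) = 5.61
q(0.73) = 5.17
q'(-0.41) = -11.64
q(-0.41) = 11.04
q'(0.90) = 11.69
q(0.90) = 6.62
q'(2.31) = 145.73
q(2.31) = 96.80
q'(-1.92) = -61.70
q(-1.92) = 53.82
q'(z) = 8*z^3 + 6*z^2 + 10*z - 8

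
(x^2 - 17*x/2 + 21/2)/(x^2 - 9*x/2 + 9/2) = (x - 7)/(x - 3)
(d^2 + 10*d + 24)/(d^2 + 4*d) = (d + 6)/d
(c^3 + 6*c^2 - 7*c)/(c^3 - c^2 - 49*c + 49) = c/(c - 7)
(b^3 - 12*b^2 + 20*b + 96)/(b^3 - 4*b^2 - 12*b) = (b - 8)/b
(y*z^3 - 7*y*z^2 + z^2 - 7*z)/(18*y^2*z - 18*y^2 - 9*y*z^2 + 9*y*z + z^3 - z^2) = z*(y*z^2 - 7*y*z + z - 7)/(18*y^2*z - 18*y^2 - 9*y*z^2 + 9*y*z + z^3 - z^2)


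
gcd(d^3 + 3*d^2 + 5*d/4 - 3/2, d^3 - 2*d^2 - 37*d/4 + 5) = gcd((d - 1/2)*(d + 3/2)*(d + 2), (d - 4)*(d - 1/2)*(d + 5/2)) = d - 1/2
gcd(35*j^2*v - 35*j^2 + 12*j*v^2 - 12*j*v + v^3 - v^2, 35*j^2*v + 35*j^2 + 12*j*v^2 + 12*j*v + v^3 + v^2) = 35*j^2 + 12*j*v + v^2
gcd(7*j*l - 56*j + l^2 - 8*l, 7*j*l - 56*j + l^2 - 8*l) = 7*j*l - 56*j + l^2 - 8*l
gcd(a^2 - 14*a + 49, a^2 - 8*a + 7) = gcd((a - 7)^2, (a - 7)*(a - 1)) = a - 7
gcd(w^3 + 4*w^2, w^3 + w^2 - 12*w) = w^2 + 4*w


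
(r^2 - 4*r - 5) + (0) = r^2 - 4*r - 5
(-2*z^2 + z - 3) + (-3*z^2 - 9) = -5*z^2 + z - 12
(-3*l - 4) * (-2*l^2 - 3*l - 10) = 6*l^3 + 17*l^2 + 42*l + 40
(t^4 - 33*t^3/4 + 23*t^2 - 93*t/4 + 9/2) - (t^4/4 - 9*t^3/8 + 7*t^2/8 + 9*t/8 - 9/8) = 3*t^4/4 - 57*t^3/8 + 177*t^2/8 - 195*t/8 + 45/8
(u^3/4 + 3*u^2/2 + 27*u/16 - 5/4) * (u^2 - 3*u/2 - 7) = u^5/4 + 9*u^4/8 - 37*u^3/16 - 457*u^2/32 - 159*u/16 + 35/4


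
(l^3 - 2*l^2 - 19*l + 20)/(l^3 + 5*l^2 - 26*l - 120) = (l - 1)/(l + 6)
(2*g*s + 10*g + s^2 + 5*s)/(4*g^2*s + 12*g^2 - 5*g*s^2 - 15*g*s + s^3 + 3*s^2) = (2*g*s + 10*g + s^2 + 5*s)/(4*g^2*s + 12*g^2 - 5*g*s^2 - 15*g*s + s^3 + 3*s^2)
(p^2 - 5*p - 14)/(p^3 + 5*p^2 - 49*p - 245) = (p + 2)/(p^2 + 12*p + 35)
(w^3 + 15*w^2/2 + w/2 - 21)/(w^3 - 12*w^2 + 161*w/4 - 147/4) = 2*(w^2 + 9*w + 14)/(2*w^2 - 21*w + 49)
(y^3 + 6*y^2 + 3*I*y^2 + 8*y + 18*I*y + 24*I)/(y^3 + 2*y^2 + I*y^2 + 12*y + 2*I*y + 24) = (y^2 + y*(4 + 3*I) + 12*I)/(y^2 + I*y + 12)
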